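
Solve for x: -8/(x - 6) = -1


Multiply both sides by (x - 6): -8 = -1(x - 6)
Distribute: -8 = -x + 6
-x = -8 - 6 = -14
x = 14

x = 14


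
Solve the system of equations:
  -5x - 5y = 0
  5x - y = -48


Using Cramer's rule:
Determinant D = (-5)(-1) - (5)(-5) = 5 + 25 = 30
Dx = (0)(-1) - (-48)(-5) = 0 - 240 = -240
Dy = (-5)(-48) - (5)(0) = 240 - 0 = 240
x = Dx/D = -240/30 = -8
y = Dy/D = 240/30 = 8

x = -8, y = 8


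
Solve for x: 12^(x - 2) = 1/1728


Express both sides with the same base.
1/1728 = 12^(-3)
Since the bases match, equate exponents: x - 2 = -3
So x = -3 - (-2) = -1

x = -1


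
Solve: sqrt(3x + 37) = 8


Square both sides: 3x + 37 = 8^2 = 64
3x = 64 - 37 = 27
x = 9
Check: sqrt(3*9 + 37) = sqrt(64) = 8 ✓

x = 9


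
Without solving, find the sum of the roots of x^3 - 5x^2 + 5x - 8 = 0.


By Vieta's formulas for x^3 + bx^2 + cx + d = 0:
  r1 + r2 + r3 = -b/a = 5
  r1*r2 + r1*r3 + r2*r3 = c/a = 5
  r1*r2*r3 = -d/a = 8


Sum = 5


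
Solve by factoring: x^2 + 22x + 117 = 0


We need two numbers that multiply to 117 and add to 22.
Those numbers are 9 and 13 (since 9 * 13 = 117 and 9 + 13 = 22).
So x^2 + 22x + 117 = (x + 9)(x + 13) = 0
Setting each factor to zero: x = -9 or x = -13

x = -13, x = -9


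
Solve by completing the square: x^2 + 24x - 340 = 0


Start: x^2 + 24x - 340 = 0
Move constant: x^2 + 24x = 340
Half of 24 is 12, squared is 144
Add 144 to both sides: x^2 + 24x + 144 = 484
(x + 12)^2 = 484
x + 12 = ±22
x = -12 + 22 = 10 or x = -12 - 22 = -34

x = -34, x = 10


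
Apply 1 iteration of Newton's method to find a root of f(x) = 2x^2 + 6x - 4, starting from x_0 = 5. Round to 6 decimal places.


Newton's method: x_(n+1) = x_n - f(x_n)/f'(x_n)
f(x) = 2x^2 + 6x - 4
f'(x) = 4x + 6

Iteration 1:
  f(5.000000) = 76.000000
  f'(5.000000) = 26.000000
  x_1 = 5.000000 - (76.000000)/(26.000000) = 2.076923

x_1 = 2.076923


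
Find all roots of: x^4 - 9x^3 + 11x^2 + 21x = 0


The constant term is 0, so x = 0 is a root. Factor out x:
  x^3 - 9x^2 + 11x + 21 = 0
Let p(x) = x^3 - 9x^2 + 11x + 21. By the rational root theorem (leading coefficient 1), any rational root is an integer divisor of 21: try ±1, ±2, ... in turn.
Test x = 1: value = 24 ≠ 0.
Test x = -1: value = 0 ✓, so (x + 1) is a factor.
Synthetic division by (x + 1): bring down 1; 1(-1) - 9 = -10; (-10)(-1) + 11 = 21; 21(-1) + 21 = 0 → quotient x^2 - 10x + 21, remainder 0.
Solve the quadratic x^2 - 10x + 21 = 0: discriminant = (-10)^2 - 4(1)(21) = 100 - 84 = 16.
sqrt(16) = 4, so x = (10 ± 4)/2: x = 7 or x = 3.
Collecting all roots found:

x = -1, x = 0, x = 3, x = 7


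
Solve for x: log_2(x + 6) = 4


Convert to exponential form: x + 6 = 2^4 = 16
x = 16 - 6 = 10
Check: log_2(10 + 6) = log_2(16) = log_2(16) = 4 ✓

x = 10


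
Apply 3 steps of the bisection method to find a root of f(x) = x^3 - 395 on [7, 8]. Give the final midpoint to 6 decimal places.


f(x) = x^3 - 395
f(7) = -52 < 0
f(8) = 117 > 0

Step 1: midpoint = (7.000000 + 8.000000)/2 = 7.500000
  f(7.500000) = 26.875000
  f(mid) > 0, so root is in [7.000000, 7.500000]

Step 2: midpoint = (7.000000 + 7.500000)/2 = 7.250000
  f(7.250000) = -13.921875
  f(mid) < 0, so root is in [7.250000, 7.500000]

Step 3: midpoint = (7.250000 + 7.500000)/2 = 7.375000
  f(7.375000) = 6.130859
  f(mid) > 0, so root is in [7.250000, 7.375000]

midpoint = 7.375000


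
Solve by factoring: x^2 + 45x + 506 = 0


We need two numbers that multiply to 506 and add to 45.
Those numbers are 23 and 22 (since 23 * 22 = 506 and 23 + 22 = 45).
So x^2 + 45x + 506 = (x + 23)(x + 22) = 0
Setting each factor to zero: x = -23 or x = -22

x = -23, x = -22


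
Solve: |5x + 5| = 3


An absolute value equation |expr| = 3 gives two cases:
Case 1: 5x + 5 = 3
  5x = -2, so x = -2/5
Case 2: 5x + 5 = -3
  5x = -8, so x = -8/5

x = -8/5, x = -2/5


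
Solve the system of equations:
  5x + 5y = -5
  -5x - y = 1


Using Cramer's rule:
Determinant D = (5)(-1) - (-5)(5) = -5 + 25 = 20
Dx = (-5)(-1) - (1)(5) = 5 - 5 = 0
Dy = (5)(1) - (-5)(-5) = 5 - 25 = -20
x = Dx/D = 0/20 = 0
y = Dy/D = -20/20 = -1

x = 0, y = -1


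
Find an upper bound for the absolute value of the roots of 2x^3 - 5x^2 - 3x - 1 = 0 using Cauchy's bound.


Cauchy's bound: all roots r satisfy |r| <= 1 + max(|a_i/a_n|) for i = 0,...,n-1
where a_n is the leading coefficient.

Coefficients: [2, -5, -3, -1]
Leading coefficient a_n = 2
Ratios |a_i/a_n|: 5/2, 3/2, 1/2
Maximum ratio: 5/2
Cauchy's bound: |r| <= 1 + 5/2 = 7/2

Upper bound = 7/2


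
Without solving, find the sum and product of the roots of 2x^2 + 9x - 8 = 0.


By Vieta's formulas for ax^2 + bx + c = 0:
  Sum of roots = -b/a
  Product of roots = c/a

Here a = 2, b = 9, c = -8
Sum = -(9)/2 = -9/2
Product = -8/2 = -4

Sum = -9/2, Product = -4


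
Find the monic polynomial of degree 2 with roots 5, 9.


A monic polynomial with roots 5, 9 is:
p(x) = (x - 5)(x - 9)
After multiplying by (x - 5): x - 5
After multiplying by (x - 9): x^2 - 14x + 45

x^2 - 14x + 45


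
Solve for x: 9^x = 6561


Express both sides with the same base.
6561 = 9^4
Since the bases match: x = 4

x = 4


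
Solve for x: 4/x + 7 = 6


Subtract 7 from both sides: 4/x = -1
Multiply both sides by x: 4 = -1 * x
Divide by -1: x = -4

x = -4


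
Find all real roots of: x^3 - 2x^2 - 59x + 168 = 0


Let p(x) = x^3 - 2x^2 - 59x + 168. By the rational root theorem (leading coefficient 1), any rational root is an integer divisor of 168: try ±1, ±2, ... in turn.
Test x = 1: value = 108 ≠ 0.
Test x = -1: value = 224 ≠ 0.
Test x = 2: value = 50 ≠ 0.
Test x = -2: value = 270 ≠ 0.
Test x = 3: value = 0 ✓, so (x - 3) is a factor.
Synthetic division by (x - 3): bring down 1; 1(3) - 2 = 1; 1(3) - 59 = -56; (-56)(3) + 168 = 0 → quotient x^2 + x - 56, remainder 0.
Solve the quadratic x^2 + x - 56 = 0: discriminant = 1^2 - 4(1)(-56) = 1 + 224 = 225.
sqrt(225) = 15, so x = (-1 ± 15)/2: x = 7 or x = -8.

x = -8, x = 3, x = 7


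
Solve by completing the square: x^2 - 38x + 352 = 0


Start: x^2 - 38x + 352 = 0
Move constant: x^2 - 38x = -352
Half of -38 is -19, squared is 361
Add 361 to both sides: x^2 - 38x + 361 = 9
(x - 19)^2 = 9
x - 19 = ±3
x = 19 + 3 = 22 or x = 19 - 3 = 16

x = 16, x = 22


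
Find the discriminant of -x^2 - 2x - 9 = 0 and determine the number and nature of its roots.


For ax^2 + bx + c = 0, discriminant D = b^2 - 4ac
Here a = -1, b = -2, c = -9
D = (-2)^2 - 4(-1)(-9) = 4 - 36 = -32

D = -32 < 0
The equation has no real roots (2 complex conjugate roots).

Discriminant = -32, no real roots (2 complex conjugate roots)


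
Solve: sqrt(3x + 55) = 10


Square both sides: 3x + 55 = 10^2 = 100
3x = 100 - 55 = 45
x = 15
Check: sqrt(3*15 + 55) = sqrt(100) = 10 ✓

x = 15


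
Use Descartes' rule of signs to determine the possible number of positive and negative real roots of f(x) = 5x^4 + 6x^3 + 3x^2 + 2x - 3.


Descartes' rule of signs:

For positive roots, count sign changes in f(x) = 5x^4 + 6x^3 + 3x^2 + 2x - 3:
Signs of coefficients: +, +, +, +, -
Number of sign changes: 1
Possible positive real roots: 1

For negative roots, examine f(-x) = 5x^4 - 6x^3 + 3x^2 - 2x - 3:
Signs of coefficients: +, -, +, -, -
Number of sign changes: 3
Possible negative real roots: 3, 1

Positive roots: 1; Negative roots: 3 or 1


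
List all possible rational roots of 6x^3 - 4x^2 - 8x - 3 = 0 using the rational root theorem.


Rational root theorem: possible roots are ±p/q where:
  p divides the constant term (-3): p ∈ {1, 3}
  q divides the leading coefficient (6): q ∈ {1, 2, 3, 6}

All possible rational roots: -3, -3/2, -1, -1/2, -1/3, -1/6, 1/6, 1/3, 1/2, 1, 3/2, 3

-3, -3/2, -1, -1/2, -1/3, -1/6, 1/6, 1/3, 1/2, 1, 3/2, 3


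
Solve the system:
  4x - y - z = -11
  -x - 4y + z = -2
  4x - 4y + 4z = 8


Using Cramer's rule. Expand each determinant along the first row.
D  = 4*[(-4)*4 - 1*(-4)] - (-1)*[(-1)*4 - 1*4] + (-1)*[(-1)*(-4) - (-4)*4]
  = 4*(-12) - (-1)*(-8) + (-1)*(20) = -76
Dx = (-11)*[(-4)*4 - 1*(-4)] - (-1)*[(-2)*4 - 1*8] + (-1)*[(-2)*(-4) - (-4)*8]
  = (-11)*(-12) - (-1)*(-16) + (-1)*(40) = 76
Dy = 4*[(-2)*4 - 1*8] - (-11)*[(-1)*4 - 1*4] + (-1)*[(-1)*8 - (-2)*4]
  = 4*(-16) - (-11)*(-8) + (-1)*(0) = -152
Dz = 4*[(-4)*8 - (-2)*(-4)] - (-1)*[(-1)*8 - (-2)*4] + (-11)*[(-1)*(-4) - (-4)*4]
  = 4*(-40) - (-1)*(0) + (-11)*(20) = -380
x = Dx/D = 76/-76 = -1, y = Dy/D = -152/-76 = 2, z = Dz/D = -380/-76 = 5
Check eq1: (4)(-1) + (-1)(2) + (-1)(5) = -11 = -11 ✓
Check eq2: (-1)(-1) + (-4)(2) + (1)(5) = -2 = -2 ✓
Check eq3: (4)(-1) + (-4)(2) + (4)(5) = 8 = 8 ✓

x = -1, y = 2, z = 5


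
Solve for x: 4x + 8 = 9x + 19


Starting with: 4x + 8 = 9x + 19
Move all x terms to left: (4 - 9)x = 19 - 8
Simplify: -5x = 11
Divide both sides by -5: x = -11/5

x = -11/5


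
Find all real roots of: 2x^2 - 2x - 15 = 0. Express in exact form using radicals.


Using the quadratic formula: x = (-b ± sqrt(b^2 - 4ac)) / (2a)
Here a = 2, b = -2, c = -15
Discriminant = b^2 - 4ac = (-2)^2 - 4(2)(-15) = 4 + 120 = 124
Since discriminant = 124 > 0, there are two real roots.
x = (2 ± 2*sqrt(31)) / 4
Simplifying: x = (1 ± sqrt(31)) / 2
Numerically: x ≈ 3.2839 or x ≈ -2.2839

x = (1 + sqrt(31)) / 2 or x = (1 - sqrt(31)) / 2


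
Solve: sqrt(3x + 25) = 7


Square both sides: 3x + 25 = 7^2 = 49
3x = 49 - 25 = 24
x = 8
Check: sqrt(3*8 + 25) = sqrt(49) = 7 ✓

x = 8


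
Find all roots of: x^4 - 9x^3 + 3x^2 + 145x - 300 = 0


Let p(x) = x^4 - 9x^3 + 3x^2 + 145x - 300. By the rational root theorem (leading coefficient 1), any rational root is an integer divisor of 300: try ±1, ±2, ... in turn.
Test x = 1: value = -160 ≠ 0.
Test x = -1: value = -432 ≠ 0.
Test x = 2: value = -54 ≠ 0.
Test x = -2: value = -490 ≠ 0.
Test x = 3: value = 0 ✓, so (x - 3) is a factor.
Synthetic division by (x - 3): bring down 1; 1(3) - 9 = -6; (-6)(3) + 3 = -15; (-15)(3) + 145 = 100; 100(3) - 300 = 0 → quotient x^3 - 6x^2 - 15x + 100, remainder 0.
Continue with the quotient x^3 - 6x^2 - 15x + 100 (candidates must divide 100).
Test x = 4: value = 8 ≠ 0.
Test x = -4: value = 0 ✓, so (x + 4) is a factor.
Synthetic division by (x + 4): bring down 1; 1(-4) - 6 = -10; (-10)(-4) - 15 = 25; 25(-4) + 100 = 0 → quotient x^2 - 10x + 25, remainder 0.
Solve the quadratic x^2 - 10x + 25 = 0: discriminant = (-10)^2 - 4(1)(25) = 100 - 100 = 0.
Discriminant = 0, so a double root: x = 10/2 = 5.
Collecting all roots found:

x = -4, x = 3, x = 5 (multiplicity 2)


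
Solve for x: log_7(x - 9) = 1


Convert to exponential form: x - 9 = 7^1 = 7
x = 7 + 9 = 16
Check: log_7(16 - 9) = log_7(7) = log_7(7) = 1 ✓

x = 16


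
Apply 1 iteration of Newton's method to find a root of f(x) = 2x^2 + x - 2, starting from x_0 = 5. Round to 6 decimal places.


Newton's method: x_(n+1) = x_n - f(x_n)/f'(x_n)
f(x) = 2x^2 + x - 2
f'(x) = 4x + 1

Iteration 1:
  f(5.000000) = 53.000000
  f'(5.000000) = 21.000000
  x_1 = 5.000000 - (53.000000)/(21.000000) = 2.476190

x_1 = 2.476190


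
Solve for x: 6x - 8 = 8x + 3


Starting with: 6x - 8 = 8x + 3
Move all x terms to left: (6 - 8)x = 3 + 8
Simplify: -2x = 11
Divide both sides by -2: x = -11/2

x = -11/2


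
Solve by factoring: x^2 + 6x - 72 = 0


We need two numbers that multiply to -72 and add to 6.
Those numbers are 12 and -6 (since 12 * (-6) = -72 and 12 + (-6) = 6).
So x^2 + 6x - 72 = (x + 12)(x - 6) = 0
Setting each factor to zero: x = -12 or x = 6

x = -12, x = 6


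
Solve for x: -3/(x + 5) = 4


Multiply both sides by (x + 5): -3 = 4(x + 5)
Distribute: -3 = 4x + 20
4x = -3 - 20 = -23
x = -23/4

x = -23/4


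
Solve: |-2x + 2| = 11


An absolute value equation |expr| = 11 gives two cases:
Case 1: -2x + 2 = 11
  -2x = 9, so x = -9/2
Case 2: -2x + 2 = -11
  -2x = -13, so x = 13/2

x = -9/2, x = 13/2


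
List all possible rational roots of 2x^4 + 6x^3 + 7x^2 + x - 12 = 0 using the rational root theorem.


Rational root theorem: possible roots are ±p/q where:
  p divides the constant term (-12): p ∈ {1, 2, 3, 4, 6, 12}
  q divides the leading coefficient (2): q ∈ {1, 2}

All possible rational roots: -12, -6, -4, -3, -2, -3/2, -1, -1/2, 1/2, 1, 3/2, 2, 3, 4, 6, 12

-12, -6, -4, -3, -2, -3/2, -1, -1/2, 1/2, 1, 3/2, 2, 3, 4, 6, 12


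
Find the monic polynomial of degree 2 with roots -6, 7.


A monic polynomial with roots -6, 7 is:
p(x) = (x + 6)(x - 7)
After multiplying by (x + 6): x + 6
After multiplying by (x - 7): x^2 - x - 42

x^2 - x - 42


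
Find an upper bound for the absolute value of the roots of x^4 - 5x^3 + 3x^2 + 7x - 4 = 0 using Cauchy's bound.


Cauchy's bound: all roots r satisfy |r| <= 1 + max(|a_i/a_n|) for i = 0,...,n-1
where a_n is the leading coefficient.

Coefficients: [1, -5, 3, 7, -4]
Leading coefficient a_n = 1
Ratios |a_i/a_n|: 5, 3, 7, 4
Maximum ratio: 7
Cauchy's bound: |r| <= 1 + 7 = 8

Upper bound = 8


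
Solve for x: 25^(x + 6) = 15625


Express both sides with the same base.
15625 = 25^3
Since the bases match, equate exponents: x + 6 = 3
So x = 3 - (6) = -3

x = -3


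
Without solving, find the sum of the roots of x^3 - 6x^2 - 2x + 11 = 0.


By Vieta's formulas for x^3 + bx^2 + cx + d = 0:
  r1 + r2 + r3 = -b/a = 6
  r1*r2 + r1*r3 + r2*r3 = c/a = -2
  r1*r2*r3 = -d/a = -11


Sum = 6


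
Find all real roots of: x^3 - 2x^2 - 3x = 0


The constant term is 0, so x = 0 is a root. Factor out x:
  x(x^2 - 2x - 3) = 0
Solve the quadratic x^2 - 2x - 3 = 0: discriminant = (-2)^2 - 4(1)(-3) = 4 + 12 = 16.
sqrt(16) = 4, so x = (2 ± 4)/2: x = 3 or x = -1.

x = -1, x = 0, x = 3


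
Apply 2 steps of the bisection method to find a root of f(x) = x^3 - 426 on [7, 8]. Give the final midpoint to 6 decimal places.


f(x) = x^3 - 426
f(7) = -83 < 0
f(8) = 86 > 0

Step 1: midpoint = (7.000000 + 8.000000)/2 = 7.500000
  f(7.500000) = -4.125000
  f(mid) < 0, so root is in [7.500000, 8.000000]

Step 2: midpoint = (7.500000 + 8.000000)/2 = 7.750000
  f(7.750000) = 39.484375
  f(mid) > 0, so root is in [7.500000, 7.750000]

midpoint = 7.750000


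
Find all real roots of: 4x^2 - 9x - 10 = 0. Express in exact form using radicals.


Using the quadratic formula: x = (-b ± sqrt(b^2 - 4ac)) / (2a)
Here a = 4, b = -9, c = -10
Discriminant = b^2 - 4ac = (-9)^2 - 4(4)(-10) = 81 + 160 = 241
Since discriminant = 241 > 0, there are two real roots.
x = (9 ± sqrt(241)) / 8
Numerically: x ≈ 3.0655 or x ≈ -0.8155

x = (9 + sqrt(241)) / 8 or x = (9 - sqrt(241)) / 8


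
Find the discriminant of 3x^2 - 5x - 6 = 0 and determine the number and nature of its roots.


For ax^2 + bx + c = 0, discriminant D = b^2 - 4ac
Here a = 3, b = -5, c = -6
D = (-5)^2 - 4(3)(-6) = 25 + 72 = 97

D = 97 > 0 but not a perfect square
The equation has 2 distinct real irrational roots.

Discriminant = 97, 2 distinct real irrational roots


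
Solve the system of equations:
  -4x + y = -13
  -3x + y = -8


Using Cramer's rule:
Determinant D = (-4)(1) - (-3)(1) = -4 + 3 = -1
Dx = (-13)(1) - (-8)(1) = -13 + 8 = -5
Dy = (-4)(-8) - (-3)(-13) = 32 - 39 = -7
x = Dx/D = -5/-1 = 5
y = Dy/D = -7/-1 = 7

x = 5, y = 7


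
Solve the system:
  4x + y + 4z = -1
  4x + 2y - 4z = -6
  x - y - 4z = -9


Using Cramer's rule. Expand each determinant along the first row.
D  = 4*[2*(-4) - (-4)*(-1)] - 1*[4*(-4) - (-4)*1] + 4*[4*(-1) - 2*1]
  = 4*(-12) - 1*(-12) + 4*(-6) = -60
Dx = (-1)*[2*(-4) - (-4)*(-1)] - 1*[(-6)*(-4) - (-4)*(-9)] + 4*[(-6)*(-1) - 2*(-9)]
  = (-1)*(-12) - 1*(-12) + 4*(24) = 120
Dy = 4*[(-6)*(-4) - (-4)*(-9)] - (-1)*[4*(-4) - (-4)*1] + 4*[4*(-9) - (-6)*1]
  = 4*(-12) - (-1)*(-12) + 4*(-30) = -180
Dz = 4*[2*(-9) - (-6)*(-1)] - 1*[4*(-9) - (-6)*1] + (-1)*[4*(-1) - 2*1]
  = 4*(-24) - 1*(-30) + (-1)*(-6) = -60
x = Dx/D = 120/-60 = -2, y = Dy/D = -180/-60 = 3, z = Dz/D = -60/-60 = 1
Check eq1: (4)(-2) + (1)(3) + (4)(1) = -1 = -1 ✓
Check eq2: (4)(-2) + (2)(3) + (-4)(1) = -6 = -6 ✓
Check eq3: (1)(-2) + (-1)(3) + (-4)(1) = -9 = -9 ✓

x = -2, y = 3, z = 1


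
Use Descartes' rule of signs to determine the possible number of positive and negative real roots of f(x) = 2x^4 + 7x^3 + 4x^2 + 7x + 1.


Descartes' rule of signs:

For positive roots, count sign changes in f(x) = 2x^4 + 7x^3 + 4x^2 + 7x + 1:
Signs of coefficients: +, +, +, +, +
Number of sign changes: 0
Possible positive real roots: 0

For negative roots, examine f(-x) = 2x^4 - 7x^3 + 4x^2 - 7x + 1:
Signs of coefficients: +, -, +, -, +
Number of sign changes: 4
Possible negative real roots: 4, 2, 0

Positive roots: 0; Negative roots: 4 or 2 or 0


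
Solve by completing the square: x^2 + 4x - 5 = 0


Start: x^2 + 4x - 5 = 0
Move constant: x^2 + 4x = 5
Half of 4 is 2, squared is 4
Add 4 to both sides: x^2 + 4x + 4 = 9
(x + 2)^2 = 9
x + 2 = ±3
x = -2 + 3 = 1 or x = -2 - 3 = -5

x = -5, x = 1


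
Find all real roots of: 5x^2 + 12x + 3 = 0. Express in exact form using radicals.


Using the quadratic formula: x = (-b ± sqrt(b^2 - 4ac)) / (2a)
Here a = 5, b = 12, c = 3
Discriminant = b^2 - 4ac = 12^2 - 4(5)(3) = 144 - 60 = 84
Since discriminant = 84 > 0, there are two real roots.
x = (-12 ± 2*sqrt(21)) / 10
Simplifying: x = (-6 ± sqrt(21)) / 5
Numerically: x ≈ -0.2835 or x ≈ -2.1165

x = (-6 + sqrt(21)) / 5 or x = (-6 - sqrt(21)) / 5


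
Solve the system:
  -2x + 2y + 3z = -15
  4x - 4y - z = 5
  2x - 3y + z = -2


Using Cramer's rule. Expand each determinant along the first row.
D  = (-2)*[(-4)*1 - (-1)*(-3)] - 2*[4*1 - (-1)*2] + 3*[4*(-3) - (-4)*2]
  = (-2)*(-7) - 2*(6) + 3*(-4) = -10
Dx = (-15)*[(-4)*1 - (-1)*(-3)] - 2*[5*1 - (-1)*(-2)] + 3*[5*(-3) - (-4)*(-2)]
  = (-15)*(-7) - 2*(3) + 3*(-23) = 30
Dy = (-2)*[5*1 - (-1)*(-2)] - (-15)*[4*1 - (-1)*2] + 3*[4*(-2) - 5*2]
  = (-2)*(3) - (-15)*(6) + 3*(-18) = 30
Dz = (-2)*[(-4)*(-2) - 5*(-3)] - 2*[4*(-2) - 5*2] + (-15)*[4*(-3) - (-4)*2]
  = (-2)*(23) - 2*(-18) + (-15)*(-4) = 50
x = Dx/D = 30/-10 = -3, y = Dy/D = 30/-10 = -3, z = Dz/D = 50/-10 = -5
Check eq1: (-2)(-3) + (2)(-3) + (3)(-5) = -15 = -15 ✓
Check eq2: (4)(-3) + (-4)(-3) + (-1)(-5) = 5 = 5 ✓
Check eq3: (2)(-3) + (-3)(-3) + (1)(-5) = -2 = -2 ✓

x = -3, y = -3, z = -5


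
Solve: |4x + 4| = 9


An absolute value equation |expr| = 9 gives two cases:
Case 1: 4x + 4 = 9
  4x = 5, so x = 5/4
Case 2: 4x + 4 = -9
  4x = -13, so x = -13/4

x = -13/4, x = 5/4


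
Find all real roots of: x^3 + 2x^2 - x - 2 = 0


Let p(x) = x^3 + 2x^2 - x - 2. By the rational root theorem (leading coefficient 1), any rational root is an integer divisor of 2: try ±1, ±2, ... in turn.
Test x = 1: value = 0 ✓, so (x - 1) is a factor.
Synthetic division by (x - 1): bring down 1; 1(1) + 2 = 3; 3(1) - 1 = 2; 2(1) - 2 = 0 → quotient x^2 + 3x + 2, remainder 0.
Solve the quadratic x^2 + 3x + 2 = 0: discriminant = 3^2 - 4(1)(2) = 9 - 8 = 1.
sqrt(1) = 1, so x = (-3 ± 1)/2: x = -1 or x = -2.

x = -2, x = -1, x = 1


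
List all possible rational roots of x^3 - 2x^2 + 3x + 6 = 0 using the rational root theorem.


Rational root theorem: possible roots are ±p/q where:
  p divides the constant term (6): p ∈ {1, 2, 3, 6}
  q divides the leading coefficient (1): q ∈ {1}

All possible rational roots: -6, -3, -2, -1, 1, 2, 3, 6

-6, -3, -2, -1, 1, 2, 3, 6


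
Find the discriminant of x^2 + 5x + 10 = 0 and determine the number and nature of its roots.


For ax^2 + bx + c = 0, discriminant D = b^2 - 4ac
Here a = 1, b = 5, c = 10
D = (5)^2 - 4(1)(10) = 25 - 40 = -15

D = -15 < 0
The equation has no real roots (2 complex conjugate roots).

Discriminant = -15, no real roots (2 complex conjugate roots)


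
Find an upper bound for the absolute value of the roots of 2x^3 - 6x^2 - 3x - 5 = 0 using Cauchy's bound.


Cauchy's bound: all roots r satisfy |r| <= 1 + max(|a_i/a_n|) for i = 0,...,n-1
where a_n is the leading coefficient.

Coefficients: [2, -6, -3, -5]
Leading coefficient a_n = 2
Ratios |a_i/a_n|: 3, 3/2, 5/2
Maximum ratio: 3
Cauchy's bound: |r| <= 1 + 3 = 4

Upper bound = 4


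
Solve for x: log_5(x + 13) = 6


Convert to exponential form: x + 13 = 5^6 = 15625
x = 15625 - 13 = 15612
Check: log_5(15612 + 13) = log_5(15625) = log_5(15625) = 6 ✓

x = 15612


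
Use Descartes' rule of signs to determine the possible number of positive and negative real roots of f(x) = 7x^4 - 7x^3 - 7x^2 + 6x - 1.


Descartes' rule of signs:

For positive roots, count sign changes in f(x) = 7x^4 - 7x^3 - 7x^2 + 6x - 1:
Signs of coefficients: +, -, -, +, -
Number of sign changes: 3
Possible positive real roots: 3, 1

For negative roots, examine f(-x) = 7x^4 + 7x^3 - 7x^2 - 6x - 1:
Signs of coefficients: +, +, -, -, -
Number of sign changes: 1
Possible negative real roots: 1

Positive roots: 3 or 1; Negative roots: 1


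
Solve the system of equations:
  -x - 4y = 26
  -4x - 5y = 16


Using Cramer's rule:
Determinant D = (-1)(-5) - (-4)(-4) = 5 - 16 = -11
Dx = (26)(-5) - (16)(-4) = -130 + 64 = -66
Dy = (-1)(16) - (-4)(26) = -16 + 104 = 88
x = Dx/D = -66/-11 = 6
y = Dy/D = 88/-11 = -8

x = 6, y = -8


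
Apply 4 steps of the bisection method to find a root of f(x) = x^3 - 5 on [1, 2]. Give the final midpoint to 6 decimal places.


f(x) = x^3 - 5
f(1) = -4 < 0
f(2) = 3 > 0

Step 1: midpoint = (1.000000 + 2.000000)/2 = 1.500000
  f(1.500000) = -1.625000
  f(mid) < 0, so root is in [1.500000, 2.000000]

Step 2: midpoint = (1.500000 + 2.000000)/2 = 1.750000
  f(1.750000) = 0.359375
  f(mid) > 0, so root is in [1.500000, 1.750000]

Step 3: midpoint = (1.500000 + 1.750000)/2 = 1.625000
  f(1.625000) = -0.708984
  f(mid) < 0, so root is in [1.625000, 1.750000]

Step 4: midpoint = (1.625000 + 1.750000)/2 = 1.687500
  f(1.687500) = -0.194580
  f(mid) < 0, so root is in [1.687500, 1.750000]

midpoint = 1.687500


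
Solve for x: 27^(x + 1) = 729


Express both sides with the same base.
729 = 27^2
Since the bases match, equate exponents: x + 1 = 2
So x = 2 - (1) = 1

x = 1


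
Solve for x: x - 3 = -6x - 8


Starting with: x - 3 = -6x - 8
Move all x terms to left: (1 + 6)x = -8 + 3
Simplify: 7x = -5
Divide both sides by 7: x = -5/7

x = -5/7


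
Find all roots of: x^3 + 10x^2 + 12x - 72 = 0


Let p(x) = x^3 + 10x^2 + 12x - 72. By the rational root theorem (leading coefficient 1), any rational root is an integer divisor of 72: try ±1, ±2, ... in turn.
Test x = 1: value = -49 ≠ 0.
Test x = -1: value = -75 ≠ 0.
Test x = 2: value = 0 ✓, so (x - 2) is a factor.
Synthetic division by (x - 2): bring down 1; 1(2) + 10 = 12; 12(2) + 12 = 36; 36(2) - 72 = 0 → quotient x^2 + 12x + 36, remainder 0.
Solve the quadratic x^2 + 12x + 36 = 0: discriminant = 12^2 - 4(1)(36) = 144 - 144 = 0.
Discriminant = 0, so a double root: x = -12/2 = -6.
Collecting all roots found:

x = -6 (multiplicity 2), x = 2


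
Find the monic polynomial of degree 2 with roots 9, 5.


A monic polynomial with roots 9, 5 is:
p(x) = (x - 9)(x - 5)
After multiplying by (x - 9): x - 9
After multiplying by (x - 5): x^2 - 14x + 45

x^2 - 14x + 45


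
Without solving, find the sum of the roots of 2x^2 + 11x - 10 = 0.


By Vieta's formulas for ax^2 + bx + c = 0:
  Sum of roots = -b/a
  Product of roots = c/a

Here a = 2, b = 11, c = -10
Sum = -(11)/2 = -11/2
Product = -10/2 = -5

Sum = -11/2


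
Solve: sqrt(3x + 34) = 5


Square both sides: 3x + 34 = 5^2 = 25
3x = 25 - 34 = -9
x = -3
Check: sqrt(3*(-3) + 34) = sqrt(25) = 5 ✓

x = -3


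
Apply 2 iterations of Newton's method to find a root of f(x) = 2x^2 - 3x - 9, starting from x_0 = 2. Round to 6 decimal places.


Newton's method: x_(n+1) = x_n - f(x_n)/f'(x_n)
f(x) = 2x^2 - 3x - 9
f'(x) = 4x - 3

Iteration 1:
  f(2.000000) = -7.000000
  f'(2.000000) = 5.000000
  x_1 = 2.000000 - (-7.000000)/(5.000000) = 3.400000

Iteration 2:
  f(3.400000) = 3.920000
  f'(3.400000) = 10.600000
  x_2 = 3.400000 - (3.920000)/(10.600000) = 3.030189

x_2 = 3.030189


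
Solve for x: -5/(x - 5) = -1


Multiply both sides by (x - 5): -5 = -1(x - 5)
Distribute: -5 = -x + 5
-x = -5 - 5 = -10
x = 10

x = 10


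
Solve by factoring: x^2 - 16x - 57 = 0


We need two numbers that multiply to -57 and add to -16.
Those numbers are 3 and -19 (since 3 * (-19) = -57 and 3 + (-19) = -16).
So x^2 - 16x - 57 = (x + 3)(x - 19) = 0
Setting each factor to zero: x = -3 or x = 19

x = -3, x = 19


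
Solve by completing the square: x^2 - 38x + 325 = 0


Start: x^2 - 38x + 325 = 0
Move constant: x^2 - 38x = -325
Half of -38 is -19, squared is 361
Add 361 to both sides: x^2 - 38x + 361 = 36
(x - 19)^2 = 36
x - 19 = ±6
x = 19 + 6 = 25 or x = 19 - 6 = 13

x = 13, x = 25


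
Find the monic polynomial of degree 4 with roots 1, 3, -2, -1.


A monic polynomial with roots 1, 3, -2, -1 is:
p(x) = (x - 1)(x - 3)(x + 2)(x + 1)
After multiplying by (x - 1): x - 1
After multiplying by (x - 3): x^2 - 4x + 3
After multiplying by (x + 2): x^3 - 2x^2 - 5x + 6
After multiplying by (x + 1): x^4 - x^3 - 7x^2 + x + 6

x^4 - x^3 - 7x^2 + x + 6


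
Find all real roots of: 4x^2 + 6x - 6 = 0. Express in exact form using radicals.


Using the quadratic formula: x = (-b ± sqrt(b^2 - 4ac)) / (2a)
Here a = 4, b = 6, c = -6
Discriminant = b^2 - 4ac = 6^2 - 4(4)(-6) = 36 + 96 = 132
Since discriminant = 132 > 0, there are two real roots.
x = (-6 ± 2*sqrt(33)) / 8
Simplifying: x = (-3 ± sqrt(33)) / 4
Numerically: x ≈ 0.6861 or x ≈ -2.1861

x = (-3 + sqrt(33)) / 4 or x = (-3 - sqrt(33)) / 4


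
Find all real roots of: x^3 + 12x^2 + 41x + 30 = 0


Let p(x) = x^3 + 12x^2 + 41x + 30. By the rational root theorem (leading coefficient 1), any rational root is an integer divisor of 30: try ±1, ±2, ... in turn.
Test x = 1: value = 84 ≠ 0.
Test x = -1: value = 0 ✓, so (x + 1) is a factor.
Synthetic division by (x + 1): bring down 1; 1(-1) + 12 = 11; 11(-1) + 41 = 30; 30(-1) + 30 = 0 → quotient x^2 + 11x + 30, remainder 0.
Solve the quadratic x^2 + 11x + 30 = 0: discriminant = 11^2 - 4(1)(30) = 121 - 120 = 1.
sqrt(1) = 1, so x = (-11 ± 1)/2: x = -5 or x = -6.

x = -6, x = -5, x = -1


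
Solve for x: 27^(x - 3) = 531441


Express both sides with the same base.
531441 = 27^4
Since the bases match, equate exponents: x - 3 = 4
So x = 4 - (-3) = 7

x = 7


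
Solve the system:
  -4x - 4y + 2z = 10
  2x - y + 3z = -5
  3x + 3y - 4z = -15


Using Cramer's rule. Expand each determinant along the first row.
D  = (-4)*[(-1)*(-4) - 3*3] - (-4)*[2*(-4) - 3*3] + 2*[2*3 - (-1)*3]
  = (-4)*(-5) - (-4)*(-17) + 2*(9) = -30
Dx = 10*[(-1)*(-4) - 3*3] - (-4)*[(-5)*(-4) - 3*(-15)] + 2*[(-5)*3 - (-1)*(-15)]
  = 10*(-5) - (-4)*(65) + 2*(-30) = 150
Dy = (-4)*[(-5)*(-4) - 3*(-15)] - 10*[2*(-4) - 3*3] + 2*[2*(-15) - (-5)*3]
  = (-4)*(65) - 10*(-17) + 2*(-15) = -120
Dz = (-4)*[(-1)*(-15) - (-5)*3] - (-4)*[2*(-15) - (-5)*3] + 10*[2*3 - (-1)*3]
  = (-4)*(30) - (-4)*(-15) + 10*(9) = -90
x = Dx/D = 150/-30 = -5, y = Dy/D = -120/-30 = 4, z = Dz/D = -90/-30 = 3
Check eq1: (-4)(-5) + (-4)(4) + (2)(3) = 10 = 10 ✓
Check eq2: (2)(-5) + (-1)(4) + (3)(3) = -5 = -5 ✓
Check eq3: (3)(-5) + (3)(4) + (-4)(3) = -15 = -15 ✓

x = -5, y = 4, z = 3


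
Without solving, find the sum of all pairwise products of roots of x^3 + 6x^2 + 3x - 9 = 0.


By Vieta's formulas for x^3 + bx^2 + cx + d = 0:
  r1 + r2 + r3 = -b/a = -6
  r1*r2 + r1*r3 + r2*r3 = c/a = 3
  r1*r2*r3 = -d/a = 9


Sum of pairwise products = 3


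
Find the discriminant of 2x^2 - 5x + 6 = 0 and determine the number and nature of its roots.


For ax^2 + bx + c = 0, discriminant D = b^2 - 4ac
Here a = 2, b = -5, c = 6
D = (-5)^2 - 4(2)(6) = 25 - 48 = -23

D = -23 < 0
The equation has no real roots (2 complex conjugate roots).

Discriminant = -23, no real roots (2 complex conjugate roots)


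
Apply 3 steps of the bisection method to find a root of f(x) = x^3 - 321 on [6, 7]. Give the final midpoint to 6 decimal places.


f(x) = x^3 - 321
f(6) = -105 < 0
f(7) = 22 > 0

Step 1: midpoint = (6.000000 + 7.000000)/2 = 6.500000
  f(6.500000) = -46.375000
  f(mid) < 0, so root is in [6.500000, 7.000000]

Step 2: midpoint = (6.500000 + 7.000000)/2 = 6.750000
  f(6.750000) = -13.453125
  f(mid) < 0, so root is in [6.750000, 7.000000]

Step 3: midpoint = (6.750000 + 7.000000)/2 = 6.875000
  f(6.875000) = 3.951172
  f(mid) > 0, so root is in [6.750000, 6.875000]

midpoint = 6.875000


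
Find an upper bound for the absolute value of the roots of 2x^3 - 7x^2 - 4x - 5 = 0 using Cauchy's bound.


Cauchy's bound: all roots r satisfy |r| <= 1 + max(|a_i/a_n|) for i = 0,...,n-1
where a_n is the leading coefficient.

Coefficients: [2, -7, -4, -5]
Leading coefficient a_n = 2
Ratios |a_i/a_n|: 7/2, 2, 5/2
Maximum ratio: 7/2
Cauchy's bound: |r| <= 1 + 7/2 = 9/2

Upper bound = 9/2


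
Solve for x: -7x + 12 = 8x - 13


Starting with: -7x + 12 = 8x - 13
Move all x terms to left: (-7 - 8)x = -13 - 12
Simplify: -15x = -25
Divide both sides by -15: x = 5/3

x = 5/3


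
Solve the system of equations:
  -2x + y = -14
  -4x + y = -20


Using Cramer's rule:
Determinant D = (-2)(1) - (-4)(1) = -2 + 4 = 2
Dx = (-14)(1) - (-20)(1) = -14 + 20 = 6
Dy = (-2)(-20) - (-4)(-14) = 40 - 56 = -16
x = Dx/D = 6/2 = 3
y = Dy/D = -16/2 = -8

x = 3, y = -8


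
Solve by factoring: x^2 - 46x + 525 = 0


We need two numbers that multiply to 525 and add to -46.
Those numbers are -21 and -25 (since (-21) * (-25) = 525 and (-21) + (-25) = -46).
So x^2 - 46x + 525 = (x - 21)(x - 25) = 0
Setting each factor to zero: x = 21 or x = 25

x = 21, x = 25


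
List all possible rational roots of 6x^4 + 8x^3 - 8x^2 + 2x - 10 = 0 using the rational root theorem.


Rational root theorem: possible roots are ±p/q where:
  p divides the constant term (-10): p ∈ {1, 2, 5, 10}
  q divides the leading coefficient (6): q ∈ {1, 2, 3, 6}

All possible rational roots: -10, -5, -10/3, -5/2, -2, -5/3, -1, -5/6, -2/3, -1/2, -1/3, -1/6, 1/6, 1/3, 1/2, 2/3, 5/6, 1, 5/3, 2, 5/2, 10/3, 5, 10

-10, -5, -10/3, -5/2, -2, -5/3, -1, -5/6, -2/3, -1/2, -1/3, -1/6, 1/6, 1/3, 1/2, 2/3, 5/6, 1, 5/3, 2, 5/2, 10/3, 5, 10


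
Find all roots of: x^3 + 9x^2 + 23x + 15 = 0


Let p(x) = x^3 + 9x^2 + 23x + 15. By the rational root theorem (leading coefficient 1), any rational root is an integer divisor of 15: try ±1, ±2, ... in turn.
Test x = 1: value = 48 ≠ 0.
Test x = -1: value = 0 ✓, so (x + 1) is a factor.
Synthetic division by (x + 1): bring down 1; 1(-1) + 9 = 8; 8(-1) + 23 = 15; 15(-1) + 15 = 0 → quotient x^2 + 8x + 15, remainder 0.
Solve the quadratic x^2 + 8x + 15 = 0: discriminant = 8^2 - 4(1)(15) = 64 - 60 = 4.
sqrt(4) = 2, so x = (-8 ± 2)/2: x = -3 or x = -5.
Collecting all roots found:

x = -5, x = -3, x = -1


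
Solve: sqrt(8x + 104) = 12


Square both sides: 8x + 104 = 12^2 = 144
8x = 144 - 104 = 40
x = 5
Check: sqrt(8*5 + 104) = sqrt(144) = 12 ✓

x = 5


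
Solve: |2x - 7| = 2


An absolute value equation |expr| = 2 gives two cases:
Case 1: 2x - 7 = 2
  2x = 9, so x = 9/2
Case 2: 2x - 7 = -2
  2x = 5, so x = 5/2

x = 5/2, x = 9/2


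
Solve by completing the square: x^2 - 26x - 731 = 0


Start: x^2 - 26x - 731 = 0
Move constant: x^2 - 26x = 731
Half of -26 is -13, squared is 169
Add 169 to both sides: x^2 - 26x + 169 = 900
(x - 13)^2 = 900
x - 13 = ±30
x = 13 + 30 = 43 or x = 13 - 30 = -17

x = -17, x = 43


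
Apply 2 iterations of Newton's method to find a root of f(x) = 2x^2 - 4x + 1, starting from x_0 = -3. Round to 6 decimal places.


Newton's method: x_(n+1) = x_n - f(x_n)/f'(x_n)
f(x) = 2x^2 - 4x + 1
f'(x) = 4x - 4

Iteration 1:
  f(-3.000000) = 31.000000
  f'(-3.000000) = -16.000000
  x_1 = -3.000000 - (31.000000)/(-16.000000) = -1.062500

Iteration 2:
  f(-1.062500) = 7.507812
  f'(-1.062500) = -8.250000
  x_2 = -1.062500 - (7.507812)/(-8.250000) = -0.152462

x_2 = -0.152462


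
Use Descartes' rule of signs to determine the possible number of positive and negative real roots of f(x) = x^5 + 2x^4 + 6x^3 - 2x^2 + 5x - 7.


Descartes' rule of signs:

For positive roots, count sign changes in f(x) = x^5 + 2x^4 + 6x^3 - 2x^2 + 5x - 7:
Signs of coefficients: +, +, +, -, +, -
Number of sign changes: 3
Possible positive real roots: 3, 1

For negative roots, examine f(-x) = -x^5 + 2x^4 - 6x^3 - 2x^2 - 5x - 7:
Signs of coefficients: -, +, -, -, -, -
Number of sign changes: 2
Possible negative real roots: 2, 0

Positive roots: 3 or 1; Negative roots: 2 or 0


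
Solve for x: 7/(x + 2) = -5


Multiply both sides by (x + 2): 7 = -5(x + 2)
Distribute: 7 = -5x - 10
-5x = 7 + 10 = 17
x = -17/5

x = -17/5


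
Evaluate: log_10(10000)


We need the exponent such that 10^? = 10000
10^4 = 10000
Therefore log_10(10000) = 4

4


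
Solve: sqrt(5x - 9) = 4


Square both sides: 5x - 9 = 4^2 = 16
5x = 16 + 9 = 25
x = 5
Check: sqrt(5*5 - 9) = sqrt(16) = 4 ✓

x = 5


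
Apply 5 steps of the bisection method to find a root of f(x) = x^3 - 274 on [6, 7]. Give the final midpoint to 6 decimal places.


f(x) = x^3 - 274
f(6) = -58 < 0
f(7) = 69 > 0

Step 1: midpoint = (6.000000 + 7.000000)/2 = 6.500000
  f(6.500000) = 0.625000
  f(mid) > 0, so root is in [6.000000, 6.500000]

Step 2: midpoint = (6.000000 + 6.500000)/2 = 6.250000
  f(6.250000) = -29.859375
  f(mid) < 0, so root is in [6.250000, 6.500000]

Step 3: midpoint = (6.250000 + 6.500000)/2 = 6.375000
  f(6.375000) = -14.916016
  f(mid) < 0, so root is in [6.375000, 6.500000]

Step 4: midpoint = (6.375000 + 6.500000)/2 = 6.437500
  f(6.437500) = -7.220947
  f(mid) < 0, so root is in [6.437500, 6.500000]

Step 5: midpoint = (6.437500 + 6.500000)/2 = 6.468750
  f(6.468750) = -3.316925
  f(mid) < 0, so root is in [6.468750, 6.500000]

midpoint = 6.468750


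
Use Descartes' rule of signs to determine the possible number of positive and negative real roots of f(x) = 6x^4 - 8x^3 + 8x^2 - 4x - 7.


Descartes' rule of signs:

For positive roots, count sign changes in f(x) = 6x^4 - 8x^3 + 8x^2 - 4x - 7:
Signs of coefficients: +, -, +, -, -
Number of sign changes: 3
Possible positive real roots: 3, 1

For negative roots, examine f(-x) = 6x^4 + 8x^3 + 8x^2 + 4x - 7:
Signs of coefficients: +, +, +, +, -
Number of sign changes: 1
Possible negative real roots: 1

Positive roots: 3 or 1; Negative roots: 1


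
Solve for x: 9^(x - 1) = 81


Express both sides with the same base.
81 = 9^2
Since the bases match, equate exponents: x - 1 = 2
So x = 2 - (-1) = 3

x = 3


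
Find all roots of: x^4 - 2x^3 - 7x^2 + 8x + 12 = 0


Let p(x) = x^4 - 2x^3 - 7x^2 + 8x + 12. By the rational root theorem (leading coefficient 1), any rational root is an integer divisor of 12: try ±1, ±2, ... in turn.
Test x = 1: value = 12 ≠ 0.
Test x = -1: value = 0 ✓, so (x + 1) is a factor.
Synthetic division by (x + 1): bring down 1; 1(-1) - 2 = -3; (-3)(-1) - 7 = -4; (-4)(-1) + 8 = 12; 12(-1) + 12 = 0 → quotient x^3 - 3x^2 - 4x + 12, remainder 0.
Continue with the quotient x^3 - 3x^2 - 4x + 12 (candidates must divide 12; re-test x = -1 first in case it repeats).
Test x = -1: value = 12 ≠ 0.
Test x = 2: value = 0 ✓, so (x - 2) is a factor.
Synthetic division by (x - 2): bring down 1; 1(2) - 3 = -1; (-1)(2) - 4 = -6; (-6)(2) + 12 = 0 → quotient x^2 - x - 6, remainder 0.
Solve the quadratic x^2 - x - 6 = 0: discriminant = (-1)^2 - 4(1)(-6) = 1 + 24 = 25.
sqrt(25) = 5, so x = (1 ± 5)/2: x = 3 or x = -2.
Collecting all roots found:

x = -2, x = -1, x = 2, x = 3


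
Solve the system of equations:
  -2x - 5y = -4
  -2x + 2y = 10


Using Cramer's rule:
Determinant D = (-2)(2) - (-2)(-5) = -4 - 10 = -14
Dx = (-4)(2) - (10)(-5) = -8 + 50 = 42
Dy = (-2)(10) - (-2)(-4) = -20 - 8 = -28
x = Dx/D = 42/-14 = -3
y = Dy/D = -28/-14 = 2

x = -3, y = 2


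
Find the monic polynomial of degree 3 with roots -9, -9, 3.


A monic polynomial with roots -9, -9, 3 is:
p(x) = (x + 9)(x + 9)(x - 3)
After multiplying by (x + 9): x + 9
After multiplying by (x + 9): x^2 + 18x + 81
After multiplying by (x - 3): x^3 + 15x^2 + 27x - 243

x^3 + 15x^2 + 27x - 243


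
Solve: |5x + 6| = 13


An absolute value equation |expr| = 13 gives two cases:
Case 1: 5x + 6 = 13
  5x = 7, so x = 7/5
Case 2: 5x + 6 = -13
  5x = -19, so x = -19/5

x = -19/5, x = 7/5


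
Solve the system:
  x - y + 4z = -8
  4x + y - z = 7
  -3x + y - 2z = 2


Using Cramer's rule. Expand each determinant along the first row.
D  = 1*[1*(-2) - (-1)*1] - (-1)*[4*(-2) - (-1)*(-3)] + 4*[4*1 - 1*(-3)]
  = 1*(-1) - (-1)*(-11) + 4*(7) = 16
Dx = (-8)*[1*(-2) - (-1)*1] - (-1)*[7*(-2) - (-1)*2] + 4*[7*1 - 1*2]
  = (-8)*(-1) - (-1)*(-12) + 4*(5) = 16
Dy = 1*[7*(-2) - (-1)*2] - (-8)*[4*(-2) - (-1)*(-3)] + 4*[4*2 - 7*(-3)]
  = 1*(-12) - (-8)*(-11) + 4*(29) = 16
Dz = 1*[1*2 - 7*1] - (-1)*[4*2 - 7*(-3)] + (-8)*[4*1 - 1*(-3)]
  = 1*(-5) - (-1)*(29) + (-8)*(7) = -32
x = Dx/D = 16/16 = 1, y = Dy/D = 16/16 = 1, z = Dz/D = -32/16 = -2
Check eq1: (1)(1) + (-1)(1) + (4)(-2) = -8 = -8 ✓
Check eq2: (4)(1) + (1)(1) + (-1)(-2) = 7 = 7 ✓
Check eq3: (-3)(1) + (1)(1) + (-2)(-2) = 2 = 2 ✓

x = 1, y = 1, z = -2


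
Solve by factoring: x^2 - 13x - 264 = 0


We need two numbers that multiply to -264 and add to -13.
Those numbers are -24 and 11 (since (-24) * 11 = -264 and (-24) + 11 = -13).
So x^2 - 13x - 264 = (x - 24)(x + 11) = 0
Setting each factor to zero: x = 24 or x = -11

x = -11, x = 24


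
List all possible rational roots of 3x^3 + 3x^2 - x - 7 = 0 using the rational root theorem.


Rational root theorem: possible roots are ±p/q where:
  p divides the constant term (-7): p ∈ {1, 7}
  q divides the leading coefficient (3): q ∈ {1, 3}

All possible rational roots: -7, -7/3, -1, -1/3, 1/3, 1, 7/3, 7

-7, -7/3, -1, -1/3, 1/3, 1, 7/3, 7


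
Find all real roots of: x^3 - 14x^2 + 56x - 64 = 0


Let p(x) = x^3 - 14x^2 + 56x - 64. By the rational root theorem (leading coefficient 1), any rational root is an integer divisor of 64: try ±1, ±2, ... in turn.
Test x = 1: value = -21 ≠ 0.
Test x = -1: value = -135 ≠ 0.
Test x = 2: value = 0 ✓, so (x - 2) is a factor.
Synthetic division by (x - 2): bring down 1; 1(2) - 14 = -12; (-12)(2) + 56 = 32; 32(2) - 64 = 0 → quotient x^2 - 12x + 32, remainder 0.
Solve the quadratic x^2 - 12x + 32 = 0: discriminant = (-12)^2 - 4(1)(32) = 144 - 128 = 16.
sqrt(16) = 4, so x = (12 ± 4)/2: x = 8 or x = 4.

x = 2, x = 4, x = 8


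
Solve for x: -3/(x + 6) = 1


Multiply both sides by (x + 6): -3 = 1(x + 6)
Distribute: -3 = x + 6
x = -3 - 6 = -9
x = -9

x = -9


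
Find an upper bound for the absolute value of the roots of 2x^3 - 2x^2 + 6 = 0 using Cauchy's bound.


Cauchy's bound: all roots r satisfy |r| <= 1 + max(|a_i/a_n|) for i = 0,...,n-1
where a_n is the leading coefficient.

Coefficients: [2, -2, 0, 6]
Leading coefficient a_n = 2
Ratios |a_i/a_n|: 1, 0, 3
Maximum ratio: 3
Cauchy's bound: |r| <= 1 + 3 = 4

Upper bound = 4


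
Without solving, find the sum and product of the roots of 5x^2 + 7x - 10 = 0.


By Vieta's formulas for ax^2 + bx + c = 0:
  Sum of roots = -b/a
  Product of roots = c/a

Here a = 5, b = 7, c = -10
Sum = -(7)/5 = -7/5
Product = -10/5 = -2

Sum = -7/5, Product = -2


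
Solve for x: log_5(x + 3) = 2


Convert to exponential form: x + 3 = 5^2 = 25
x = 25 - 3 = 22
Check: log_5(22 + 3) = log_5(25) = log_5(25) = 2 ✓

x = 22


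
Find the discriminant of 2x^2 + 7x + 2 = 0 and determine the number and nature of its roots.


For ax^2 + bx + c = 0, discriminant D = b^2 - 4ac
Here a = 2, b = 7, c = 2
D = (7)^2 - 4(2)(2) = 49 - 16 = 33

D = 33 > 0 but not a perfect square
The equation has 2 distinct real irrational roots.

Discriminant = 33, 2 distinct real irrational roots


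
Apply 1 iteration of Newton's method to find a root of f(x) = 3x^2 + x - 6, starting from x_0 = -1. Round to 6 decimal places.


Newton's method: x_(n+1) = x_n - f(x_n)/f'(x_n)
f(x) = 3x^2 + x - 6
f'(x) = 6x + 1

Iteration 1:
  f(-1.000000) = -4.000000
  f'(-1.000000) = -5.000000
  x_1 = -1.000000 - (-4.000000)/(-5.000000) = -1.800000

x_1 = -1.800000


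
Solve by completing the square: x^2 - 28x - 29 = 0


Start: x^2 - 28x - 29 = 0
Move constant: x^2 - 28x = 29
Half of -28 is -14, squared is 196
Add 196 to both sides: x^2 - 28x + 196 = 225
(x - 14)^2 = 225
x - 14 = ±15
x = 14 + 15 = 29 or x = 14 - 15 = -1

x = -1, x = 29
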